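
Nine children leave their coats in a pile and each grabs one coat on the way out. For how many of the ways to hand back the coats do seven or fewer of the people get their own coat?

362879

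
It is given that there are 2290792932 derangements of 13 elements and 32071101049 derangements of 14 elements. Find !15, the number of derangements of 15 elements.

481066515734

!15 = (15-1)·(!14 + !13) = 14·(32071101049 + 2290792932) = 14·34361893981 = 481066515734.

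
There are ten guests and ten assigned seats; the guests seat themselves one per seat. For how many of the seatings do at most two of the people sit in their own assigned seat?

# with exactly i fixed is C(10,i)·!(10-i); sum over i=0..2:
  i=0: C(10,0)·!10 = 1·1334961 = 1334961
  i=1: C(10,1)·!9 = 10·133496 = 1334960
  i=2: C(10,2)·!8 = 45·14833 = 667485
Total = 3337406.

3337406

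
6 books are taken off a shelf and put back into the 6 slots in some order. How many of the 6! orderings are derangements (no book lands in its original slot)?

265

The number of derangements of 6 is !6 = Σ_{k=0}^{6} (-1)^k·6!/k!
= 6! - 6!/1! + 6!/2! - 6!/3! + 6!/4! - 6!/5! + 6!/6!
= 720 - 720 + 360 - 120 + 30 - 6 + 1
= 265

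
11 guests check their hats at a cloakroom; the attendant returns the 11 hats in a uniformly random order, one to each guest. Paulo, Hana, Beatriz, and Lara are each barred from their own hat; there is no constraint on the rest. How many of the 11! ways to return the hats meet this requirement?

Inclusion-exclusion on the 4 forbidden self-matches:
Σ_{j=0}^{4} (-1)^j C(4,j)(11-j)!
= C(4,0)·11! - C(4,1)·10! + C(4,2)·9! - C(4,3)·8! + C(4,4)·7!
= 39916800 - 14515200 + 2177280 - 161280 + 5040
= 27422640

27422640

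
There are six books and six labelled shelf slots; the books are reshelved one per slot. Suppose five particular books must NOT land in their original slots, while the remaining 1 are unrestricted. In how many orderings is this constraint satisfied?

309

Inclusion-exclusion on the 5 forbidden self-matches:
Σ_{j=0}^{5} (-1)^j C(5,j)(6-j)!
= C(5,0)·6! - C(5,1)·5! + C(5,2)·4! - C(5,3)·3! + C(5,4)·2! - C(5,5)·1!
= 720 - 600 + 240 - 60 + 10 - 1
= 309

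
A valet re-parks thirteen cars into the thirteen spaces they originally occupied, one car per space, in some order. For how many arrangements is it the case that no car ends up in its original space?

2290792932

Use !n = (n-1)(!(n-1) + !(n-2)).
!13 = 12·(176214841 + 14684570) = 12·190899411 = 2290792932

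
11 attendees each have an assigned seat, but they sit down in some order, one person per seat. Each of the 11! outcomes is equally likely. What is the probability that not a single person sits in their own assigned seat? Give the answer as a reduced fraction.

1468457/3991680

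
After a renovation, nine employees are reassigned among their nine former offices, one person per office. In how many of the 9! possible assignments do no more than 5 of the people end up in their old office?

Sum C(9,i)·!(9-i) for i = 0..5:
  i=0: C(9,0)·!9 = 1·133496 = 133496
  i=1: C(9,1)·!8 = 9·14833 = 133497
  i=2: C(9,2)·!7 = 36·1854 = 66744
  i=3: C(9,3)·!6 = 84·265 = 22260
  i=4: C(9,4)·!5 = 126·44 = 5544
  i=5: C(9,5)·!4 = 126·9 = 1134
Total = 362675.

362675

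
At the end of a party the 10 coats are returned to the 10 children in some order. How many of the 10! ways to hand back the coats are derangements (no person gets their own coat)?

1334961

!10 = 10! · Σ_{k=0}^{10} (-1)^k/k!
= 10! - 10!/1! + 10!/2! - 10!/3! + 10!/4! - 10!/5! + 10!/6! - 10!/7! + 10!/8! - 10!/9! + 10!/10!
= 3628800 - 3628800 + 1814400 - 604800 + 151200 - 30240 + 5040 - 720 + 90 - 10 + 1
= 1334961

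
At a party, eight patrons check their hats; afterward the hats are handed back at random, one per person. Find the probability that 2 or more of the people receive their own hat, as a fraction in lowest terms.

2131/8064

Favorable outcomes: Σ_{i≥2} C(8,i)·!(8-i) = 28·265 + 56·44 + 70·9 + 56·2 + 28·1 + 8·0 + 1·1 = 10655.
Total outcomes: 8! = 40320.
Probability = 10655/40320 = 2131/8064.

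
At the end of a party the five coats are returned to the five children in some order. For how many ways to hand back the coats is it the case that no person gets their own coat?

44

By inclusion-exclusion, !5 = Σ (-1)^k · 5!/k! for k=0..5
= 5! - 5!/1! + 5!/2! - 5!/3! + 5!/4! - 5!/5!
= 120 - 120 + 60 - 20 + 5 - 1
= 44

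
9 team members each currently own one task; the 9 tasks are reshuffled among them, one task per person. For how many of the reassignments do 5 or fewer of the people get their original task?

362675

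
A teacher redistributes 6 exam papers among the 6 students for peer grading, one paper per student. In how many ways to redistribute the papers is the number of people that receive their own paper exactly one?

264

Pick the single fixed position: C(6,1) = 6 ways.
The other 5 form a derangement: !5 = 44.
Total: 6 × 44 = 264.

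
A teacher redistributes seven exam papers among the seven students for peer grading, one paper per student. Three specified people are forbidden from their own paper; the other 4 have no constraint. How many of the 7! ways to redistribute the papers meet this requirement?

3216

Let A_j be the event that the j-th constrained one is fixed. By inclusion-exclusion over the 3 events:
Σ_{j=0}^{3} (-1)^j C(3,j)(7-j)!
= C(3,0)·7! - C(3,1)·6! + C(3,2)·5! - C(3,3)·4!
= 5040 - 2160 + 360 - 24
= 3216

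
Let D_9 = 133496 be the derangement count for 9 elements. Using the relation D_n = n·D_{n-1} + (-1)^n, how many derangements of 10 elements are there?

D_10 = 10·133496 + 1 = 1334961.

1334961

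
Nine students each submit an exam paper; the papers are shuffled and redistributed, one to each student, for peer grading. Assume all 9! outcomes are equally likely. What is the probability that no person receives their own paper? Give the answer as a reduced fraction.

16687/45360

Favorable outcomes: !9 = 133496.
Total outcomes: 9! = 362880.
Probability = 133496/362880 = 16687/45360.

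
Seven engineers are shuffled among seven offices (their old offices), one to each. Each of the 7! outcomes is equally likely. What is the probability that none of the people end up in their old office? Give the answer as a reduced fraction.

103/280

Favorable outcomes: !7 = 1854.
Total outcomes: 7! = 5040.
Probability = 1854/5040 = 103/280.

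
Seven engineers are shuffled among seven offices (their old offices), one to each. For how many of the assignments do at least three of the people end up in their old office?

407

Sum C(7,i)·!(7-i) for i = 3..7:
  i=3: C(7,3)·!4 = 35·9 = 315
  i=4: C(7,4)·!3 = 35·2 = 70
  i=5: C(7,5)·!2 = 21·1 = 21
  i=6: C(7,6)·!1 = 7·0 = 0
  i=7: C(7,7)·!0 = 1·1 = 1
Total = 407.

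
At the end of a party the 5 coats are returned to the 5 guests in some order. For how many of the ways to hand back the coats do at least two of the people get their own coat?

Sum C(5,i)·!(5-i) for i = 2..5:
  i=2: C(5,2)·!3 = 10·2 = 20
  i=3: C(5,3)·!2 = 10·1 = 10
  i=4: C(5,4)·!1 = 5·0 = 0
  i=5: C(5,5)·!0 = 1·1 = 1
Total = 31.

31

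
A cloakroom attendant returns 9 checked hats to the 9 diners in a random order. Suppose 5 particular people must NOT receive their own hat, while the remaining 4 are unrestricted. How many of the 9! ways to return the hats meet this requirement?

205056

Let A_j be the event that the j-th constrained one is fixed. By inclusion-exclusion over the 5 events:
Σ_{j=0}^{5} (-1)^j C(5,j)(9-j)!
= C(5,0)·9! - C(5,1)·8! + C(5,2)·7! - C(5,3)·6! + C(5,4)·5! - C(5,5)·4!
= 362880 - 201600 + 50400 - 7200 + 600 - 24
= 205056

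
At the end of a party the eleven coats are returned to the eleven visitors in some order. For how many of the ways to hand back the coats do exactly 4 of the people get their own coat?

611820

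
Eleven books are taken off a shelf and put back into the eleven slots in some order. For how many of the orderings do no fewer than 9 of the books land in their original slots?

Sum C(11,i)·!(11-i) for i = 9..11:
  i=9: C(11,9)·!2 = 55·1 = 55
  i=10: C(11,10)·!1 = 11·0 = 0
  i=11: C(11,11)·!0 = 1·1 = 1
Total = 56.

56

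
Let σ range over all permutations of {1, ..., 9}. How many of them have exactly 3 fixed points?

22260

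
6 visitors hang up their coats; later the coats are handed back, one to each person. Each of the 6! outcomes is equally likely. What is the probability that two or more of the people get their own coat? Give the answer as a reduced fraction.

191/720

Favorable outcomes: Σ_{i≥2} C(6,i)·!(6-i) = 15·9 + 20·2 + 15·1 + 6·0 + 1·1 = 191.
Total outcomes: 6! = 720.
Probability = 191/720 = 191/720.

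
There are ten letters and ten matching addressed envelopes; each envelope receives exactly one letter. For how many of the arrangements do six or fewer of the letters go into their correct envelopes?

3628514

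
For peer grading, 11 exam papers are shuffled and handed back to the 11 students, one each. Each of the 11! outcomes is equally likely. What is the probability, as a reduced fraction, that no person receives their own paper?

1468457/3991680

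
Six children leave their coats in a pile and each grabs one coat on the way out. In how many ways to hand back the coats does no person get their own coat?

265

Recurrence: !6 = 6·!5 + (-1)^6.
!6 = 6·44 + 1 = 265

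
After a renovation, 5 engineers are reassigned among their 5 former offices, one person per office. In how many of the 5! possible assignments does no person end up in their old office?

By inclusion-exclusion, !5 = Σ (-1)^k · 5!/k! for k=0..5
= 5! - 5!/1! + 5!/2! - 5!/3! + 5!/4! - 5!/5!
= 120 - 120 + 60 - 20 + 5 - 1
= 44

44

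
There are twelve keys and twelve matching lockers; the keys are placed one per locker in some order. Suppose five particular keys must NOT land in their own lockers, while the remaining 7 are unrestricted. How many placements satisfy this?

Let A_j be the event that the j-th constrained one is fixed. By inclusion-exclusion over the 5 events:
Σ_{j=0}^{5} (-1)^j C(5,j)(12-j)!
= C(5,0)·12! - C(5,1)·11! + C(5,2)·10! - C(5,3)·9! + C(5,4)·8! - C(5,5)·7!
= 479001600 - 199584000 + 36288000 - 3628800 + 201600 - 5040
= 312273360

312273360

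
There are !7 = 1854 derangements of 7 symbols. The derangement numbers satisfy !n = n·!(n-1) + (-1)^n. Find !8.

!8 = 8·1854 + 1 = 14833.

14833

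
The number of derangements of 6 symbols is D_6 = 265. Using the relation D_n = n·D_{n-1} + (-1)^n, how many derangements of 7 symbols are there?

D_7 = 7·265 - 1 = 1854.

1854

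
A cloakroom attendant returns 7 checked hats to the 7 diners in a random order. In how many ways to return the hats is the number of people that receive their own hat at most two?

4633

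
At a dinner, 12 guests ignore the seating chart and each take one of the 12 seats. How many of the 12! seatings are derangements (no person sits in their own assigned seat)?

176214841

By inclusion-exclusion, !12 = Σ (-1)^k · 12!/k! for k=0..12
= 12! - 12!/1! + 12!/2! - 12!/3! + 12!/4! - 12!/5! + 12!/6! - 12!/7! + 12!/8! - 12!/9! + 12!/10! - 12!/11! + 12!/12!
= 479001600 - 479001600 + 239500800 - 79833600 + 19958400 - 3991680 + 665280 - 95040 + 11880 - 1320 + 132 - 12 + 1
= 176214841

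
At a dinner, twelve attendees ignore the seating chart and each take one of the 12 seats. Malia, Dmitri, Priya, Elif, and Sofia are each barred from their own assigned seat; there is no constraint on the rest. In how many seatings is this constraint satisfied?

Let A_j be the event that the j-th constrained one is fixed. By inclusion-exclusion over the 5 events:
Σ_{j=0}^{5} (-1)^j C(5,j)(12-j)!
= C(5,0)·12! - C(5,1)·11! + C(5,2)·10! - C(5,3)·9! + C(5,4)·8! - C(5,5)·7!
= 479001600 - 199584000 + 36288000 - 3628800 + 201600 - 5040
= 312273360

312273360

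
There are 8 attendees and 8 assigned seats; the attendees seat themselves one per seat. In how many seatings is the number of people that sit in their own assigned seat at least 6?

29

# with exactly i fixed is C(8,i)·!(8-i); sum over i=6..8:
  i=6: C(8,6)·!2 = 28·1 = 28
  i=7: C(8,7)·!1 = 8·0 = 0
  i=8: C(8,8)·!0 = 1·1 = 1
Total = 29.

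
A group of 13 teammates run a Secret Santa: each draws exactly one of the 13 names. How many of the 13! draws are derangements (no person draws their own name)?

2290792932

By inclusion-exclusion, !13 = Σ (-1)^k · 13!/k! for k=0..13
= 13! - 13!/1! + 13!/2! - 13!/3! + 13!/4! - 13!/5! + 13!/6! - 13!/7! + 13!/8! - 13!/9! + 13!/10! - 13!/11! + 13!/12! - 13!/13!
= 6227020800 - 6227020800 + 3113510400 - 1037836800 + 259459200 - 51891840 + 8648640 - 1235520 + 154440 - 17160 + 1716 - 156 + 13 - 1
= 2290792932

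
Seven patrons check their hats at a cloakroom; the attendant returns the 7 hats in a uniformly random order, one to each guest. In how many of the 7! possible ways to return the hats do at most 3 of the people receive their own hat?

4948

Sum C(7,i)·!(7-i) for i = 0..3:
  i=0: C(7,0)·!7 = 1·1854 = 1854
  i=1: C(7,1)·!6 = 7·265 = 1855
  i=2: C(7,2)·!5 = 21·44 = 924
  i=3: C(7,3)·!4 = 35·9 = 315
Total = 4948.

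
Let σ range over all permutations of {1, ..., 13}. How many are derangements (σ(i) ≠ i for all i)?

By inclusion-exclusion, !13 = Σ (-1)^k · 13!/k! for k=0..13
= 13! - 13!/1! + 13!/2! - 13!/3! + 13!/4! - 13!/5! + 13!/6! - 13!/7! + 13!/8! - 13!/9! + 13!/10! - 13!/11! + 13!/12! - 13!/13!
= 6227020800 - 6227020800 + 3113510400 - 1037836800 + 259459200 - 51891840 + 8648640 - 1235520 + 154440 - 17160 + 1716 - 156 + 13 - 1
= 2290792932

2290792932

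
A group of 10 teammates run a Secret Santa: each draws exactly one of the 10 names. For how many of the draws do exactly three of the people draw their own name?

222480

Choose which 3 of the 10 are fixed: C(10,3) = 120.
The other 7 form a derangement: !7 = 1854.
Total: 120 × 1854 = 222480.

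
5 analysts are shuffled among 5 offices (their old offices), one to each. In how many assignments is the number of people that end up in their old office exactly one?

45

Pick the single fixed position: C(5,1) = 5 ways.
The other 4 form a derangement: !4 = 9.
Total: 5 × 9 = 45.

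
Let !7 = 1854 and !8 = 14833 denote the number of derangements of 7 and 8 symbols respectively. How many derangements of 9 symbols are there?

!9 = (9-1)·(!8 + !7) = 8·(14833 + 1854) = 8·16687 = 133496.

133496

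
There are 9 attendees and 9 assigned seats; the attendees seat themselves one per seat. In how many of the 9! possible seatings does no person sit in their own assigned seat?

133496

The number of derangements of 9 is !9 = Σ_{k=0}^{9} (-1)^k·9!/k!
= 9! - 9!/1! + 9!/2! - 9!/3! + 9!/4! - 9!/5! + 9!/6! - 9!/7! + 9!/8! - 9!/9!
= 362880 - 362880 + 181440 - 60480 + 15120 - 3024 + 504 - 72 + 9 - 1
= 133496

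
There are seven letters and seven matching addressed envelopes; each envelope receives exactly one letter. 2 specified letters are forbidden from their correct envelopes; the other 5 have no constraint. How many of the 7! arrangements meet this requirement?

3720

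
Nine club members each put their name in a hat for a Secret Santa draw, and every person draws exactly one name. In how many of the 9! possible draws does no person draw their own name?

133496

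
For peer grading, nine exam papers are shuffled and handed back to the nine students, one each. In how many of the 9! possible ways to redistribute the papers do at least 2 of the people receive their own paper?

# with exactly i fixed is C(9,i)·!(9-i); sum over i=2..9:
  i=2: C(9,2)·!7 = 36·1854 = 66744
  i=3: C(9,3)·!6 = 84·265 = 22260
  i=4: C(9,4)·!5 = 126·44 = 5544
  i=5: C(9,5)·!4 = 126·9 = 1134
  i=6: C(9,6)·!3 = 84·2 = 168
  i=7: C(9,7)·!2 = 36·1 = 36
  i=8: C(9,8)·!1 = 9·0 = 0
  i=9: C(9,9)·!0 = 1·1 = 1
Total = 95887.

95887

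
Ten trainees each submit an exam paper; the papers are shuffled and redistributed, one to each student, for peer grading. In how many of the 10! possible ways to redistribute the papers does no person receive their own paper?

!10 is the nearest integer to 10!/e.
10! = 3628800, and 3628800/e ≈ 1334960.92, so !10 = 1334961.

1334961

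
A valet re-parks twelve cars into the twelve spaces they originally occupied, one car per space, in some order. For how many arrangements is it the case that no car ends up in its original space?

176214841

The number of derangements of 12 is !12 = Σ_{k=0}^{12} (-1)^k·12!/k!
= 12! - 12!/1! + 12!/2! - 12!/3! + 12!/4! - 12!/5! + 12!/6! - 12!/7! + 12!/8! - 12!/9! + 12!/10! - 12!/11! + 12!/12!
= 479001600 - 479001600 + 239500800 - 79833600 + 19958400 - 3991680 + 665280 - 95040 + 11880 - 1320 + 132 - 12 + 1
= 176214841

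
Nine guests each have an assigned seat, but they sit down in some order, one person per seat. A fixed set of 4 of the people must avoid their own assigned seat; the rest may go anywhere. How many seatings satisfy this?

229080

Let A_j be the event that the j-th constrained one is fixed. By inclusion-exclusion over the 4 events:
Σ_{j=0}^{4} (-1)^j C(4,j)(9-j)!
= C(4,0)·9! - C(4,1)·8! + C(4,2)·7! - C(4,3)·6! + C(4,4)·5!
= 362880 - 161280 + 30240 - 2880 + 120
= 229080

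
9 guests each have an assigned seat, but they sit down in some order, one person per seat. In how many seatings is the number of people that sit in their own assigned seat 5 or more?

1339

Sum C(9,i)·!(9-i) for i = 5..9:
  i=5: C(9,5)·!4 = 126·9 = 1134
  i=6: C(9,6)·!3 = 84·2 = 168
  i=7: C(9,7)·!2 = 36·1 = 36
  i=8: C(9,8)·!1 = 9·0 = 0
  i=9: C(9,9)·!0 = 1·1 = 1
Total = 1339.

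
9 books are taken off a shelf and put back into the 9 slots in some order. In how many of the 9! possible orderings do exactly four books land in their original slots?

Pick the 4 fixed positions: C(9,4) = 126 ways.
The other 5 form a derangement: !5 = 44.
Total: 126 × 44 = 5544.

5544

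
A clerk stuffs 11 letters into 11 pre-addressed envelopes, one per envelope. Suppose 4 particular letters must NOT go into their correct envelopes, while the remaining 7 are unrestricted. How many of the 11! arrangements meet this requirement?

Let A_j be the event that the j-th constrained one is fixed. By inclusion-exclusion over the 4 events:
Σ_{j=0}^{4} (-1)^j C(4,j)(11-j)!
= C(4,0)·11! - C(4,1)·10! + C(4,2)·9! - C(4,3)·8! + C(4,4)·7!
= 39916800 - 14515200 + 2177280 - 161280 + 5040
= 27422640

27422640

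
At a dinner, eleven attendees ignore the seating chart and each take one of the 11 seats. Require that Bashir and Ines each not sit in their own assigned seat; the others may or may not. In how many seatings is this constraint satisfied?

33022080

Let A_j be the event that the j-th constrained one is fixed. By inclusion-exclusion over the 2 events:
Σ_{j=0}^{2} (-1)^j C(2,j)(11-j)!
= C(2,0)·11! - C(2,1)·10! + C(2,2)·9!
= 39916800 - 7257600 + 362880
= 33022080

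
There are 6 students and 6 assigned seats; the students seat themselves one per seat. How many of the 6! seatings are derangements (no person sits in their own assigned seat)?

The subfactorial !6 = [6!/e] (nearest integer).
6! = 720, and 720/e ≈ 264.87, so !6 = 265.

265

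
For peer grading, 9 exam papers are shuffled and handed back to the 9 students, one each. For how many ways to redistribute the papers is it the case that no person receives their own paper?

133496

Use !n = n·!(n-1) + (-1)^n.
!9 = 9·14833 - 1 = 133496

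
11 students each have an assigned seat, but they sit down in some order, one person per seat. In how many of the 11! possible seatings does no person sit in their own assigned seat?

14684570

The subfactorial !11 = [11!/e] (nearest integer).
11! = 39916800, and 39916800/e ≈ 14684570.08, so !11 = 14684570.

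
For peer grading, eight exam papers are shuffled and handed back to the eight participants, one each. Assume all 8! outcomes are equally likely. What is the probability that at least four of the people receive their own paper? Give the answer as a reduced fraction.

Favorable outcomes: Σ_{i≥4} C(8,i)·!(8-i) = 70·9 + 56·2 + 28·1 + 8·0 + 1·1 = 771.
Total outcomes: 8! = 40320.
Probability = 771/40320 = 257/13440.

257/13440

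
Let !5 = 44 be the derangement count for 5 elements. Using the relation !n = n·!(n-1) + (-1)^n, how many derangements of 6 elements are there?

265

!6 = 6·44 + 1 = 265.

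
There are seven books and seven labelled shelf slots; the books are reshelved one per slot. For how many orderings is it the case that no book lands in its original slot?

1854

!7 is the nearest integer to 7!/e.
7! = 5040, and 5040/e ≈ 1854.11, so !7 = 1854.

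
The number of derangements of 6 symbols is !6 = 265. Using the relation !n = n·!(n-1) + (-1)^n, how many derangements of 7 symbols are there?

!7 = 7·265 - 1 = 1854.

1854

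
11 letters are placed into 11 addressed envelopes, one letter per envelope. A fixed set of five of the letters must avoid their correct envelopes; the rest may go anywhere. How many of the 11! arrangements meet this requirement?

25022880

Inclusion-exclusion on the 5 forbidden self-matches:
Σ_{j=0}^{5} (-1)^j C(5,j)(11-j)!
= C(5,0)·11! - C(5,1)·10! + C(5,2)·9! - C(5,3)·8! + C(5,4)·7! - C(5,5)·6!
= 39916800 - 18144000 + 3628800 - 403200 + 25200 - 720
= 25022880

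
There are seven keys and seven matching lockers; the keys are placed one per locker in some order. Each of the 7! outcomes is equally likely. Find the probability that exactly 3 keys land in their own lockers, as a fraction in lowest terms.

Favorable outcomes: C(7,3)·!4 = 35·9 = 315.
Total outcomes: 7! = 5040.
Probability = 315/5040 = 1/16.

1/16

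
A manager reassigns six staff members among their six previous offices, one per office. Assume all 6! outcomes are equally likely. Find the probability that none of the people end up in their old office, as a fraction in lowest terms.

53/144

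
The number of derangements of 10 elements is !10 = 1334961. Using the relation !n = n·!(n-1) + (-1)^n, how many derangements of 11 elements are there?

14684570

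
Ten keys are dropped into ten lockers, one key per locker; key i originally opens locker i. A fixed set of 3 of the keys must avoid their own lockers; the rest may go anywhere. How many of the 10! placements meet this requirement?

Inclusion-exclusion on the 3 forbidden self-matches:
Σ_{j=0}^{3} (-1)^j C(3,j)(10-j)!
= C(3,0)·10! - C(3,1)·9! + C(3,2)·8! - C(3,3)·7!
= 3628800 - 1088640 + 120960 - 5040
= 2656080

2656080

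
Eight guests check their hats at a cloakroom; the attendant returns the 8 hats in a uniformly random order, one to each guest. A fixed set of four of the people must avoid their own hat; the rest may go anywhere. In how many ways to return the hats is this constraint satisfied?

Inclusion-exclusion on the 4 forbidden self-matches:
Σ_{j=0}^{4} (-1)^j C(4,j)(8-j)!
= C(4,0)·8! - C(4,1)·7! + C(4,2)·6! - C(4,3)·5! + C(4,4)·4!
= 40320 - 20160 + 4320 - 480 + 24
= 24024

24024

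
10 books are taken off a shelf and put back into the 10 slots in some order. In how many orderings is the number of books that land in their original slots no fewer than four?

68914

Sum C(10,i)·!(10-i) for i = 4..10:
  i=4: C(10,4)·!6 = 210·265 = 55650
  i=5: C(10,5)·!5 = 252·44 = 11088
  i=6: C(10,6)·!4 = 210·9 = 1890
  i=7: C(10,7)·!3 = 120·2 = 240
  i=8: C(10,8)·!2 = 45·1 = 45
  i=9: C(10,9)·!1 = 10·0 = 0
  i=10: C(10,10)·!0 = 1·1 = 1
Total = 68914.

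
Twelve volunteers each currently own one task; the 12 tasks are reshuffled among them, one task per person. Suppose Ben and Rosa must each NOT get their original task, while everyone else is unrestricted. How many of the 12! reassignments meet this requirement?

Let A_j be the event that the j-th constrained one is fixed. By inclusion-exclusion over the 2 events:
Σ_{j=0}^{2} (-1)^j C(2,j)(12-j)!
= C(2,0)·12! - C(2,1)·11! + C(2,2)·10!
= 479001600 - 79833600 + 3628800
= 402796800

402796800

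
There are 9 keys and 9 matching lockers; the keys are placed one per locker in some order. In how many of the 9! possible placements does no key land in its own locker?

133496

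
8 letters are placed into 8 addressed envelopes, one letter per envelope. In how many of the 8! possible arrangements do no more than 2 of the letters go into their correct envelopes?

37085

# with exactly i fixed is C(8,i)·!(8-i); sum over i=0..2:
  i=0: C(8,0)·!8 = 1·14833 = 14833
  i=1: C(8,1)·!7 = 8·1854 = 14832
  i=2: C(8,2)·!6 = 28·265 = 7420
Total = 37085.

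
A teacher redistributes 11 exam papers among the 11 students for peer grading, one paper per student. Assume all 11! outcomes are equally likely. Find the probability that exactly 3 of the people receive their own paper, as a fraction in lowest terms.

Favorable outcomes: C(11,3)·!8 = 165·14833 = 2447445.
Total outcomes: 11! = 39916800.
Probability = 2447445/39916800 = 2119/34560.

2119/34560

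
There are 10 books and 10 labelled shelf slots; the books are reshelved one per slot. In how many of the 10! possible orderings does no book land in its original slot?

!10 is the nearest integer to 10!/e.
10! = 3628800, and 3628800/e ≈ 1334960.92, so !10 = 1334961.

1334961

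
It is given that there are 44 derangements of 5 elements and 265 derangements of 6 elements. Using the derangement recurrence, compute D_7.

D_7 = (7-1)·(D_6 + D_5) = 6·(265 + 44) = 6·309 = 1854.

1854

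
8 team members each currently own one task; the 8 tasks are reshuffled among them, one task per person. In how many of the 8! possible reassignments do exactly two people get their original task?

Pick the 2 fixed positions: C(8,2) = 28 ways.
The other 6 form a derangement: !6 = 265.
Total: 28 × 265 = 7420.

7420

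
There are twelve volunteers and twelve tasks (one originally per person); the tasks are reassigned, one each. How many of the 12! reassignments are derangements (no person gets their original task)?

Recurrence: !12 = 11·(!11 + !10).
!12 = 11·(14684570 + 1334961) = 11·16019531 = 176214841

176214841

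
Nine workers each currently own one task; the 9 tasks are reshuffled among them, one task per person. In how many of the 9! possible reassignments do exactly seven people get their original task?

36

Pick the 7 fixed positions: C(9,7) = 36 ways.
The other 2 form a derangement: !2 = 1.
Total: 36 × 1 = 36.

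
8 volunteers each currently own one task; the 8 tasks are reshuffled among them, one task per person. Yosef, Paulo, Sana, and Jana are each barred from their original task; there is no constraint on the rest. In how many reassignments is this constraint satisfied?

24024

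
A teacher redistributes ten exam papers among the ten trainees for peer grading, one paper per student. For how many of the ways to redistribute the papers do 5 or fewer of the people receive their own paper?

3626624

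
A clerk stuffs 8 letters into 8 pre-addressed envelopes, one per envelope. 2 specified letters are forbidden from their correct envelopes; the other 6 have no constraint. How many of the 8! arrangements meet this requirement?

Let A_j be the event that the j-th constrained one is fixed. By inclusion-exclusion over the 2 events:
Σ_{j=0}^{2} (-1)^j C(2,j)(8-j)!
= C(2,0)·8! - C(2,1)·7! + C(2,2)·6!
= 40320 - 10080 + 720
= 30960

30960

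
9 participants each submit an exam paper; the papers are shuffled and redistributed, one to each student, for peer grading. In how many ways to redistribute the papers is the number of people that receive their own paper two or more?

95887

# with exactly i fixed is C(9,i)·!(9-i); sum over i=2..9:
  i=2: C(9,2)·!7 = 36·1854 = 66744
  i=3: C(9,3)·!6 = 84·265 = 22260
  i=4: C(9,4)·!5 = 126·44 = 5544
  i=5: C(9,5)·!4 = 126·9 = 1134
  i=6: C(9,6)·!3 = 84·2 = 168
  i=7: C(9,7)·!2 = 36·1 = 36
  i=8: C(9,8)·!1 = 9·0 = 0
  i=9: C(9,9)·!0 = 1·1 = 1
Total = 95887.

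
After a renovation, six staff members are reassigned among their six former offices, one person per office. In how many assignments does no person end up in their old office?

Recurrence: !6 = 6·!5 + (-1)^6.
!6 = 6·44 + 1 = 265

265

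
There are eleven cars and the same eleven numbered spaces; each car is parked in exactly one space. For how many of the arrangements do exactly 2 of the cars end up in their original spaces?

Pick the 2 fixed positions: C(11,2) = 55 ways.
The other 9 form a derangement: !9 = 133496.
Total: 55 × 133496 = 7342280.

7342280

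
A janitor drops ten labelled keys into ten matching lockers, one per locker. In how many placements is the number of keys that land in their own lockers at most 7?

3628754

Sum C(10,i)·!(10-i) for i = 0..7:
  i=0: C(10,0)·!10 = 1·1334961 = 1334961
  i=1: C(10,1)·!9 = 10·133496 = 1334960
  i=2: C(10,2)·!8 = 45·14833 = 667485
  i=3: C(10,3)·!7 = 120·1854 = 222480
  i=4: C(10,4)·!6 = 210·265 = 55650
  i=5: C(10,5)·!5 = 252·44 = 11088
  i=6: C(10,6)·!4 = 210·9 = 1890
  i=7: C(10,7)·!3 = 120·2 = 240
Total = 3628754.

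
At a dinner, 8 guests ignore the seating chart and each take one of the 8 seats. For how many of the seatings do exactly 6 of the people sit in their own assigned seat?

Choose which 6 of the 8 are fixed: C(8,6) = 28.
The other 2 form a derangement: !2 = 1.
Total: 28 × 1 = 28.

28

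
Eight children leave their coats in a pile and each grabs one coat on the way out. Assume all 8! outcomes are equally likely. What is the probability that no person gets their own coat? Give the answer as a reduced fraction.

2119/5760

Favorable outcomes: !8 = 14833.
Total outcomes: 8! = 40320.
Probability = 14833/40320 = 2119/5760.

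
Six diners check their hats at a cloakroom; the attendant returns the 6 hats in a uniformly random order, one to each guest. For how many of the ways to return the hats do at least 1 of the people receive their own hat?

455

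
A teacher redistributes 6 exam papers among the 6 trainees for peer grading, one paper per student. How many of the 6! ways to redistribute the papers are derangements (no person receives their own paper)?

265

The number of derangements of 6 is !6 = Σ_{k=0}^{6} (-1)^k·6!/k!
= 6! - 6!/1! + 6!/2! - 6!/3! + 6!/4! - 6!/5! + 6!/6!
= 720 - 720 + 360 - 120 + 30 - 6 + 1
= 265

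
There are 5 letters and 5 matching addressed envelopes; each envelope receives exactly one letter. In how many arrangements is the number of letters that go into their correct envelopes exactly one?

45

Choose which one of the 5 is fixed: C(5,1) = 5.
The other 4 form a derangement: !4 = 9.
Total: 5 × 9 = 45.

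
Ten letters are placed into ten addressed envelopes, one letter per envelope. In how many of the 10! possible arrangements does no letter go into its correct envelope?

1334961

The subfactorial !10 = [10!/e] (nearest integer).
10! = 3628800, and 3628800/e ≈ 1334960.92, so !10 = 1334961.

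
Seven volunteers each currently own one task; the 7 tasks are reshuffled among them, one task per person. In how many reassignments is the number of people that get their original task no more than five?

5039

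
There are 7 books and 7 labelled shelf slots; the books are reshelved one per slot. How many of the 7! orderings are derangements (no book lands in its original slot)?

1854

By inclusion-exclusion, !7 = Σ (-1)^k · 7!/k! for k=0..7
= 7! - 7!/1! + 7!/2! - 7!/3! + 7!/4! - 7!/5! + 7!/6! - 7!/7!
= 5040 - 5040 + 2520 - 840 + 210 - 42 + 7 - 1
= 1854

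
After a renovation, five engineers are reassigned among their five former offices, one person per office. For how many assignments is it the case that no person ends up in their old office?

44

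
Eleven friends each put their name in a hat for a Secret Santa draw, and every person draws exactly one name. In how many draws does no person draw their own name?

14684570

Use !n = n·!(n-1) + (-1)^n.
!11 = 11·1334961 - 1 = 14684570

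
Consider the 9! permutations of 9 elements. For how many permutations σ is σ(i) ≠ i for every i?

133496

!9 = 9! · Σ_{k=0}^{9} (-1)^k/k!
= 9! - 9!/1! + 9!/2! - 9!/3! + 9!/4! - 9!/5! + 9!/6! - 9!/7! + 9!/8! - 9!/9!
= 362880 - 362880 + 181440 - 60480 + 15120 - 3024 + 504 - 72 + 9 - 1
= 133496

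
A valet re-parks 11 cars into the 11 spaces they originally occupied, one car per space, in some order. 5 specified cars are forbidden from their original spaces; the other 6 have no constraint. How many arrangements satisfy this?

25022880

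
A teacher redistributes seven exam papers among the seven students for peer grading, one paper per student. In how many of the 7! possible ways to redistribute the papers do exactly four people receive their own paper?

70

Pick the 4 fixed positions: C(7,4) = 35 ways.
The other 3 form a derangement: !3 = 2.
Total: 35 × 2 = 70.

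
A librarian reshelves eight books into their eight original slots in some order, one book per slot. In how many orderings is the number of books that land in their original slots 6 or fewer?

40319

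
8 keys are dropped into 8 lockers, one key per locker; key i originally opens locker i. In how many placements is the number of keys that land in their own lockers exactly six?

28

Pick the 6 fixed positions: C(8,6) = 28 ways.
The remaining 2 must be deranged: !2 = 1.
Total: 28 × 1 = 28.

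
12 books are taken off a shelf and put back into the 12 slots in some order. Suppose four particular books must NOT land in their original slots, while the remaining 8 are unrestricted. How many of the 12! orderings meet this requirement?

339696000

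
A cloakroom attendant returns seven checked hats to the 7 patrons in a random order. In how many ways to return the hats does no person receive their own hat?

1854

The subfactorial !7 = [7!/e] (nearest integer).
7! = 5040, and 5040/e ≈ 1854.11, so !7 = 1854.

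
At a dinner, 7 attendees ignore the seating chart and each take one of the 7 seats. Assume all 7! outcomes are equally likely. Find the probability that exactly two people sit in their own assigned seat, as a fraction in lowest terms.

Favorable outcomes: C(7,2)·!5 = 21·44 = 924.
Total outcomes: 7! = 5040.
Probability = 924/5040 = 11/60.

11/60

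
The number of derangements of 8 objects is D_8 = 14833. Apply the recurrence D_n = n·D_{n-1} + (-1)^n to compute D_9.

133496

D_9 = 9·14833 - 1 = 133496.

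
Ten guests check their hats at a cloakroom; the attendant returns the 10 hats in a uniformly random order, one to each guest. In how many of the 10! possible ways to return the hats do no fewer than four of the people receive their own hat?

68914

Sum C(10,i)·!(10-i) for i = 4..10:
  i=4: C(10,4)·!6 = 210·265 = 55650
  i=5: C(10,5)·!5 = 252·44 = 11088
  i=6: C(10,6)·!4 = 210·9 = 1890
  i=7: C(10,7)·!3 = 120·2 = 240
  i=8: C(10,8)·!2 = 45·1 = 45
  i=9: C(10,9)·!1 = 10·0 = 0
  i=10: C(10,10)·!0 = 1·1 = 1
Total = 68914.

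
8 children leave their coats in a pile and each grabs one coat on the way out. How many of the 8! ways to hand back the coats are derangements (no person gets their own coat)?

14833

Use !n = n·!(n-1) + (-1)^n.
!8 = 8·1854 + 1 = 14833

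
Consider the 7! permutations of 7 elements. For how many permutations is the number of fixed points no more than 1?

3709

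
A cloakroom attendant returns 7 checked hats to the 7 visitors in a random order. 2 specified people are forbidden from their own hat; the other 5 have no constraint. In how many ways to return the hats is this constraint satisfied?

Let A_j be the event that the j-th constrained one is fixed. By inclusion-exclusion over the 2 events:
Σ_{j=0}^{2} (-1)^j C(2,j)(7-j)!
= C(2,0)·7! - C(2,1)·6! + C(2,2)·5!
= 5040 - 1440 + 120
= 3720

3720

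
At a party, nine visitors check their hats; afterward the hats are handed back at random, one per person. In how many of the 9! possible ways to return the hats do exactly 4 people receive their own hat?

5544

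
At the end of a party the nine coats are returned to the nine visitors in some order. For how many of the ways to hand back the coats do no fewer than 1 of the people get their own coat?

229384

# with exactly i fixed is C(9,i)·!(9-i); sum over i=1..9:
  i=1: C(9,1)·!8 = 9·14833 = 133497
  i=2: C(9,2)·!7 = 36·1854 = 66744
  i=3: C(9,3)·!6 = 84·265 = 22260
  i=4: C(9,4)·!5 = 126·44 = 5544
  i=5: C(9,5)·!4 = 126·9 = 1134
  i=6: C(9,6)·!3 = 84·2 = 168
  i=7: C(9,7)·!2 = 36·1 = 36
  i=8: C(9,8)·!1 = 9·0 = 0
  i=9: C(9,9)·!0 = 1·1 = 1
Total = 229384.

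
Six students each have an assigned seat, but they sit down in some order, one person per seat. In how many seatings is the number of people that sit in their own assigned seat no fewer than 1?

455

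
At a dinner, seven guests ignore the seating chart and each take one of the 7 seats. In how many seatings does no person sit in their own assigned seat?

1854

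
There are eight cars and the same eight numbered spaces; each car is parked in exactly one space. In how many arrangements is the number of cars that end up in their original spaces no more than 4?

40179

# with exactly i fixed is C(8,i)·!(8-i); sum over i=0..4:
  i=0: C(8,0)·!8 = 1·14833 = 14833
  i=1: C(8,1)·!7 = 8·1854 = 14832
  i=2: C(8,2)·!6 = 28·265 = 7420
  i=3: C(8,3)·!5 = 56·44 = 2464
  i=4: C(8,4)·!4 = 70·9 = 630
Total = 40179.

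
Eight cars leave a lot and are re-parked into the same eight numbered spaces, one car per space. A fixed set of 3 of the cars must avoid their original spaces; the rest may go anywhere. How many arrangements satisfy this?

27240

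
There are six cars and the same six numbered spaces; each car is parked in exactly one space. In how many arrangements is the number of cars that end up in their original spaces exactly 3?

Choose which 3 of the 6 are fixed: C(6,3) = 20.
The remaining 3 must be deranged: !3 = 2.
Total: 20 × 2 = 40.

40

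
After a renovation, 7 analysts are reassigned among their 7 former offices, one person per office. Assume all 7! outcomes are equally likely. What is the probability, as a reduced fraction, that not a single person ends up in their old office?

Favorable outcomes: !7 = 1854.
Total outcomes: 7! = 5040.
Probability = 1854/5040 = 103/280.

103/280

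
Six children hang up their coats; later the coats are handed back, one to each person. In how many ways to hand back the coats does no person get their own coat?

265

!6 = 6! · Σ_{k=0}^{6} (-1)^k/k!
= 6! - 6!/1! + 6!/2! - 6!/3! + 6!/4! - 6!/5! + 6!/6!
= 720 - 720 + 360 - 120 + 30 - 6 + 1
= 265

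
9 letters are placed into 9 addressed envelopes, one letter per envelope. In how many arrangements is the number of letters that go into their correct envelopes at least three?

Sum C(9,i)·!(9-i) for i = 3..9:
  i=3: C(9,3)·!6 = 84·265 = 22260
  i=4: C(9,4)·!5 = 126·44 = 5544
  i=5: C(9,5)·!4 = 126·9 = 1134
  i=6: C(9,6)·!3 = 84·2 = 168
  i=7: C(9,7)·!2 = 36·1 = 36
  i=8: C(9,8)·!1 = 9·0 = 0
  i=9: C(9,9)·!0 = 1·1 = 1
Total = 29143.

29143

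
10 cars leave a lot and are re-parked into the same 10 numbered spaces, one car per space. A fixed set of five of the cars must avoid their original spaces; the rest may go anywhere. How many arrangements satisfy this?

Inclusion-exclusion on the 5 forbidden self-matches:
Σ_{j=0}^{5} (-1)^j C(5,j)(10-j)!
= C(5,0)·10! - C(5,1)·9! + C(5,2)·8! - C(5,3)·7! + C(5,4)·6! - C(5,5)·5!
= 3628800 - 1814400 + 403200 - 50400 + 3600 - 120
= 2170680

2170680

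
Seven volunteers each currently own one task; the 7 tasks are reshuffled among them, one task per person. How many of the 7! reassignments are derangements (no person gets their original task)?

1854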